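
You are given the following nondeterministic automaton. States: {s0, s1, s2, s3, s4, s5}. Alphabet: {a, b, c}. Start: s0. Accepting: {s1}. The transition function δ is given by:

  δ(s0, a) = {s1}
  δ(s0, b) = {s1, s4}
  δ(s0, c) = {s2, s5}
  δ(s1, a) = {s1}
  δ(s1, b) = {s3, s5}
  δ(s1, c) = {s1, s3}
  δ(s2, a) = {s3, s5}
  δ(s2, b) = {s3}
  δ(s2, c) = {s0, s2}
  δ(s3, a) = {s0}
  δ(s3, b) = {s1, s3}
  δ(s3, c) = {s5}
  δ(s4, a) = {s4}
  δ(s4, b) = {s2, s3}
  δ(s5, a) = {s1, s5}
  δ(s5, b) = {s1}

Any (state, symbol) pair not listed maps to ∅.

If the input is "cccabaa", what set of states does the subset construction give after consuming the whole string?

{s1, s5}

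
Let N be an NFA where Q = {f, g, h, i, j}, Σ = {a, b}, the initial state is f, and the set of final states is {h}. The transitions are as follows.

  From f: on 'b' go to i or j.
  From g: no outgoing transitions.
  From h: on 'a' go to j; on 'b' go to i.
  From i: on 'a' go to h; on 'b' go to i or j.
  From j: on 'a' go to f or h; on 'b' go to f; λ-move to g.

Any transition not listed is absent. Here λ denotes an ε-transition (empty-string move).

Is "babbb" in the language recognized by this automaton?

Start in {f}.
Read 'b': {f} → {g, i, j}.
Read 'a': {g, i, j} → {f, h}.
Read 'b': {f, h} → {g, i, j}.
Read 'b': {g, i, j} → {f, g, i, j}.
Read 'b': {f, g, i, j} → {f, g, i, j}.
The final set {f, g, i, j} contains no accepting state.

No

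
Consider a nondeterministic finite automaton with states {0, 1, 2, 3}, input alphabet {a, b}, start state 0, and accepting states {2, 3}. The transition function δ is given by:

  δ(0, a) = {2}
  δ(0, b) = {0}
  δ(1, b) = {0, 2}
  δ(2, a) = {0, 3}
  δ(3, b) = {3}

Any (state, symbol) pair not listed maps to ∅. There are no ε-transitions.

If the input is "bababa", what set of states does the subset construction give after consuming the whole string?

∅

Start in {0}.
Read 'b': 0→{0}; now {0}.
Read 'a': 0→{2}; now {2}.
Read 'b': 2→∅; now ∅.
The set is empty and remains empty for the remaining 3 symbols.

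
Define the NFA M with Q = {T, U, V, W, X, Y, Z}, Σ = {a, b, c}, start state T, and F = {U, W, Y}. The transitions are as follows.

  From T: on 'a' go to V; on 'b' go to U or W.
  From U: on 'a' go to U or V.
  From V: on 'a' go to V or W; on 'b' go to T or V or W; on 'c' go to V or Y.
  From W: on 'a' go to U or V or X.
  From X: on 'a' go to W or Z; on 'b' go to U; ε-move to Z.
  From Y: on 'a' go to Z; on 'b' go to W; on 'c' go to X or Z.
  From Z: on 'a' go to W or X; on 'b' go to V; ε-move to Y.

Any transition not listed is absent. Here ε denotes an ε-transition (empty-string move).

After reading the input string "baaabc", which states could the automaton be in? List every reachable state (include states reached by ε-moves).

Start in {T}.
Read 'b': T→{U, W}; now {U, W}.
Read 'a': U→{U, V}, W→{U, V, X}; union {U, V, X}; ε-closure = {U, V, X, Y, Z}.
Read 'a': U→{U, V}, V→{V, W}, X→{W, Z}, Y→{Z}, Z→{W, X}; union {U, V, W, X, Z}; ε-closure = {U, V, W, X, Y, Z}.
Read 'a': U→{U, V}, V→{V, W}, W→{U, V, X}, X→{W, Z}, Y→{Z}, Z→{W, X}; union {U, V, W, X, Z}; ε-closure = {U, V, W, X, Y, Z}.
Read 'b': U→∅, V→{T, V, W}, W→∅, X→{U}, Y→{W}, Z→{V}; now {T, U, V, W}.
Read 'c': T→∅, U→∅, V→{V, Y}, W→∅; now {V, Y}.

{V, Y}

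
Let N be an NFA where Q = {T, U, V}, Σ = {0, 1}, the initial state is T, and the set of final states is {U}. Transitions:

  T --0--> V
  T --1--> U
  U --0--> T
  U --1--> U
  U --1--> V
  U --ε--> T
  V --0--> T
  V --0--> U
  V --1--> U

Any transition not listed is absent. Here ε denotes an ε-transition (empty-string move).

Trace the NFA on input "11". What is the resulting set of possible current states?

{T, U, V}

Start in {T}.
Read '1': T→{U}; union {U}; ε-closure = {T, U}.
Read '1': T→{U}, U→{U, V}; union {U, V}; ε-closure = {T, U, V}.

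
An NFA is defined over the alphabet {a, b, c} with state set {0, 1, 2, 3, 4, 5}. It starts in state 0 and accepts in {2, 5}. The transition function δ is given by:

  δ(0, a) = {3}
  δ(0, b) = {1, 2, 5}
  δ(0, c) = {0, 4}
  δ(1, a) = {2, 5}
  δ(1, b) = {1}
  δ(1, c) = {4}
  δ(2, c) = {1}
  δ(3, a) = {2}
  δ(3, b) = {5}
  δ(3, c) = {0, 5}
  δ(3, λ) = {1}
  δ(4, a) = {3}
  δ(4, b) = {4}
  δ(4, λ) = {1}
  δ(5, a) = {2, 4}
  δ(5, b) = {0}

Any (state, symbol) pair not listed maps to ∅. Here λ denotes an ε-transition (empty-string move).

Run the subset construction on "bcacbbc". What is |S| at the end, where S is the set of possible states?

3

Start in {0}.
Read 'b': {0} → {1, 2, 5}.
Read 'c': {1, 2, 5} → {1, 4}.
Read 'a': {1, 4} → {1, 2, 3, 5}.
Read 'c': {1, 2, 3, 5} → {0, 1, 4, 5}.
Read 'b': {0, 1, 4, 5} → {0, 1, 2, 4, 5}.
Read 'b': {0, 1, 2, 4, 5} → {0, 1, 2, 4, 5}.
Read 'c': {0, 1, 2, 4, 5} → {0, 1, 4}.
That set has 3 states.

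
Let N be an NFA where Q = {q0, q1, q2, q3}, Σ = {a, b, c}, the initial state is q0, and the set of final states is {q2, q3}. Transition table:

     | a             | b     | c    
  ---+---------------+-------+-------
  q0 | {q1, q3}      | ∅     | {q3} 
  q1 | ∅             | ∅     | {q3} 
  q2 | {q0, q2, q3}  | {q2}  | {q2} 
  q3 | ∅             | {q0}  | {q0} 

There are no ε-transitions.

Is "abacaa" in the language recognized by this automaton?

No

Start in {q0}.
Read 'a': q0→{q1, q3}; now {q1, q3}.
Read 'b': q1→∅, q3→{q0}; now {q0}.
Read 'a': q0→{q1, q3}; now {q1, q3}.
Read 'c': q1→{q3}, q3→{q0}; now {q0, q3}.
Read 'a': q0→{q1, q3}, q3→∅; now {q1, q3}.
Read 'a': q1→∅, q3→∅; now ∅.
The final set ∅ contains no accepting state.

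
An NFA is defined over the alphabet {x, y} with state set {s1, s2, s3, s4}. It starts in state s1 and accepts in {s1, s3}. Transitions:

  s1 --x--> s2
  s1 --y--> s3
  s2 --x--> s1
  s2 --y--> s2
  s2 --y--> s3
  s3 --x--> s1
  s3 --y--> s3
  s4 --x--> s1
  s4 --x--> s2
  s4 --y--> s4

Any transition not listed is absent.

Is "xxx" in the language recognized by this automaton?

No

Start in {s1}.
Read 'x': {s1} → {s2}.
Read 'x': {s2} → {s1}.
Read 'x': {s1} → {s2}.
The final set {s2} contains no accepting state.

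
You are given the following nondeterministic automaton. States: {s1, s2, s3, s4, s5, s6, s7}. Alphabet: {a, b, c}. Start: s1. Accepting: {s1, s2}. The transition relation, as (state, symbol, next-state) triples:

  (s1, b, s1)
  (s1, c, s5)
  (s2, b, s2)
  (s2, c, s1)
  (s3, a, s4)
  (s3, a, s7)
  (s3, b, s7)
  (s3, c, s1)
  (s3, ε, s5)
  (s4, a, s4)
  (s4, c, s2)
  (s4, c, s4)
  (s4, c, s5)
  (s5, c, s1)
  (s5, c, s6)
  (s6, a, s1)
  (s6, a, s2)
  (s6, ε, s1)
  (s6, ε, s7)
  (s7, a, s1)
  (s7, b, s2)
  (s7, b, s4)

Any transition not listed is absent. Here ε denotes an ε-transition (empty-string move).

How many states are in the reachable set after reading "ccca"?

0

Start in {s1}.
Read 'c': s1→{s5}; now {s5}.
Read 'c': s5→{s1, s6}; union {s1, s6}; ε-closure = {s1, s6, s7}.
Read 'c': s1→{s5}, s6→∅, s7→∅; now {s5}.
Read 'a': s5→∅; now ∅.
That set has 0 states.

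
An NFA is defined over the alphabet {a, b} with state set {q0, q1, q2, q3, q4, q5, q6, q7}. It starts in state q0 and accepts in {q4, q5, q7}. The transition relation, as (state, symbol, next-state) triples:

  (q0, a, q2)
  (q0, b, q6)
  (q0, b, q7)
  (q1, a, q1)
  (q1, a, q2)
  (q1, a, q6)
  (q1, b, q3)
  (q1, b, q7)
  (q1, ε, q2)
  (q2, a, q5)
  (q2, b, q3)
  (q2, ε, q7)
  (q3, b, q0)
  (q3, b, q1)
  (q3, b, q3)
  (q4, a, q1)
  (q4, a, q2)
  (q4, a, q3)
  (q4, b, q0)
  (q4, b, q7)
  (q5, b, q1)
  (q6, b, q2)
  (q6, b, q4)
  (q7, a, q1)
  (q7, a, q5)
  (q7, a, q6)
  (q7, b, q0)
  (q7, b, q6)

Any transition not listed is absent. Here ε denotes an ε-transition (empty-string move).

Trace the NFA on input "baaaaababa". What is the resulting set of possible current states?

Start in {q0}.
Read 'b': q0→{q6, q7}; now {q6, q7}.
Read 'a': q6→∅, q7→{q1, q5, q6}; union {q1, q5, q6}; ε-closure = {q1, q2, q5, q6, q7}.
Read 'a': q1→{q1, q2, q6}, q2→{q5}, q5→∅, q6→∅, q7→{q1, q5, q6}; union {q1, q2, q5, q6}; ε-closure = {q1, q2, q5, q6, q7}.
Read 'a': q1→{q1, q2, q6}, q2→{q5}, q5→∅, q6→∅, q7→{q1, q5, q6}; union {q1, q2, q5, q6}; ε-closure = {q1, q2, q5, q6, q7}.
Read 'a': q1→{q1, q2, q6}, q2→{q5}, q5→∅, q6→∅, q7→{q1, q5, q6}; union {q1, q2, q5, q6}; ε-closure = {q1, q2, q5, q6, q7}.
Read 'a': q1→{q1, q2, q6}, q2→{q5}, q5→∅, q6→∅, q7→{q1, q5, q6}; union {q1, q2, q5, q6}; ε-closure = {q1, q2, q5, q6, q7}.
Read 'b': q1→{q3, q7}, q2→{q3}, q5→{q1}, q6→{q2, q4}, q7→{q0, q6}; now {q0, q1, q2, q3, q4, q6, q7}.
Read 'a': q0→{q2}, q1→{q1, q2, q6}, q2→{q5}, q3→∅, q4→{q1, q2, q3}, q6→∅, q7→{q1, q5, q6}; union {q1, q2, q3, q5, q6}; ε-closure = {q1, q2, q3, q5, q6, q7}.
Read 'b': q1→{q3, q7}, q2→{q3}, q3→{q0, q1, q3}, q5→{q1}, q6→{q2, q4}, q7→{q0, q6}; now {q0, q1, q2, q3, q4, q6, q7}.
Read 'a': q0→{q2}, q1→{q1, q2, q6}, q2→{q5}, q3→∅, q4→{q1, q2, q3}, q6→∅, q7→{q1, q5, q6}; union {q1, q2, q3, q5, q6}; ε-closure = {q1, q2, q3, q5, q6, q7}.

{q1, q2, q3, q5, q6, q7}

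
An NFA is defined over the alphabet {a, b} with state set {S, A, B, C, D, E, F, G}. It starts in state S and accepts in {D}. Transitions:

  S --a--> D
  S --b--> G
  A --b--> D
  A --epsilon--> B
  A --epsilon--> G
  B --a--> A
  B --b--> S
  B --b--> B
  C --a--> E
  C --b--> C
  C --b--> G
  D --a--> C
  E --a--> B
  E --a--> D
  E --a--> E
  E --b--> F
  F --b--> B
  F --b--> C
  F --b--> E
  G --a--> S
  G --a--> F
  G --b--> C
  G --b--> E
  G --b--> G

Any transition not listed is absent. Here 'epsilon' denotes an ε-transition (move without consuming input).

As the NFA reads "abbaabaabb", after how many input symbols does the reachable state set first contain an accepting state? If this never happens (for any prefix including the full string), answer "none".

Start in {S}.
Read 'a': S→{D}; now {D}.
None of the earlier sets intersect F, but {D} does.

1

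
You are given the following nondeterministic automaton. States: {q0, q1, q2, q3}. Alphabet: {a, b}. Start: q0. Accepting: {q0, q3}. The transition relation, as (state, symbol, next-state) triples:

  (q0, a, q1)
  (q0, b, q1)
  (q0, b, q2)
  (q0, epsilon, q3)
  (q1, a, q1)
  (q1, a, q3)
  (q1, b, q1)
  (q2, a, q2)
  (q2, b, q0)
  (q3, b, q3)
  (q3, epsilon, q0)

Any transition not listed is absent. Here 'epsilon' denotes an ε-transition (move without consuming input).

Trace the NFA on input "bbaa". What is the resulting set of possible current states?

{q0, q1, q2, q3}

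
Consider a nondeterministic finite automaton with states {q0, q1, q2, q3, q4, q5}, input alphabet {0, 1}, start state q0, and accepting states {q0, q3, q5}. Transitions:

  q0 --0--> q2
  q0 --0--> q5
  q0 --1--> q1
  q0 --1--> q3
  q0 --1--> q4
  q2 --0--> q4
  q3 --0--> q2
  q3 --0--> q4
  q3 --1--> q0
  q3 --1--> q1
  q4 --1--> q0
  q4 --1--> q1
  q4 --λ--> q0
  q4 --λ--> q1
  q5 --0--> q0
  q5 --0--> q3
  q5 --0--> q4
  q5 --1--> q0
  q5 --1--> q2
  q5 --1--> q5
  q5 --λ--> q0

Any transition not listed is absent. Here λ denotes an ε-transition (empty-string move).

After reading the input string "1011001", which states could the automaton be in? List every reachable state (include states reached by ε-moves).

{q0, q1, q2, q3, q4, q5}

Start in {q0}.
Read '1': q0→{q1, q3, q4}; union {q1, q3, q4}; ε-closure = {q0, q1, q3, q4}.
Read '0': q0→{q2, q5}, q1→∅, q3→{q2, q4}, q4→∅; union {q2, q4, q5}; ε-closure = {q0, q1, q2, q4, q5}.
Read '1': q0→{q1, q3, q4}, q1→∅, q2→∅, q4→{q0, q1}, q5→{q0, q2, q5}; now {q0, q1, q2, q3, q4, q5}.
Read '1': q0→{q1, q3, q4}, q1→∅, q2→∅, q3→{q0, q1}, q4→{q0, q1}, q5→{q0, q2, q5}; now {q0, q1, q2, q3, q4, q5}.
Read '0': q0→{q2, q5}, q1→∅, q2→{q4}, q3→{q2, q4}, q4→∅, q5→{q0, q3, q4}; union {q0, q2, q3, q4, q5}; ε-closure = {q0, q1, q2, q3, q4, q5}.
Read '0': q0→{q2, q5}, q1→∅, q2→{q4}, q3→{q2, q4}, q4→∅, q5→{q0, q3, q4}; union {q0, q2, q3, q4, q5}; ε-closure = {q0, q1, q2, q3, q4, q5}.
Read '1': q0→{q1, q3, q4}, q1→∅, q2→∅, q3→{q0, q1}, q4→{q0, q1}, q5→{q0, q2, q5}; now {q0, q1, q2, q3, q4, q5}.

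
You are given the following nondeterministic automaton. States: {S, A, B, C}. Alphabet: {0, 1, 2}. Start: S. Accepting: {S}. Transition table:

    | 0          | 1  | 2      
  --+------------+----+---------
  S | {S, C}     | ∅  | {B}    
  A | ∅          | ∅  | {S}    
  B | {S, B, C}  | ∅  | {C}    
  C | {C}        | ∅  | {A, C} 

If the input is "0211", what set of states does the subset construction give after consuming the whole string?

Start in {S}.
Read '0': {S} → {S, C}.
Read '2': {S, C} → {A, B, C}.
Read '1': {A, B, C} → ∅.
The set is empty and remains empty for the remaining 1 symbol.

∅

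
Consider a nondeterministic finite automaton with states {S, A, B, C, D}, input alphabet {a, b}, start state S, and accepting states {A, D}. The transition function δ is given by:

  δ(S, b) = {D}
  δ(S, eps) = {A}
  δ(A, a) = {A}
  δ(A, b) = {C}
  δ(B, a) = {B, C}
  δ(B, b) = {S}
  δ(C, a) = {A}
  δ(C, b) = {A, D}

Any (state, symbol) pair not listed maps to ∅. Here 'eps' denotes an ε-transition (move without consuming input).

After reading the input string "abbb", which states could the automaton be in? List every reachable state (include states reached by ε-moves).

Start: ε-closure({S}) = {S, A}.
Read 'a': {S, A} → {A}.
Read 'b': {A} → {C}.
Read 'b': {C} → {A, D}.
Read 'b': {A, D} → {C}.

{C}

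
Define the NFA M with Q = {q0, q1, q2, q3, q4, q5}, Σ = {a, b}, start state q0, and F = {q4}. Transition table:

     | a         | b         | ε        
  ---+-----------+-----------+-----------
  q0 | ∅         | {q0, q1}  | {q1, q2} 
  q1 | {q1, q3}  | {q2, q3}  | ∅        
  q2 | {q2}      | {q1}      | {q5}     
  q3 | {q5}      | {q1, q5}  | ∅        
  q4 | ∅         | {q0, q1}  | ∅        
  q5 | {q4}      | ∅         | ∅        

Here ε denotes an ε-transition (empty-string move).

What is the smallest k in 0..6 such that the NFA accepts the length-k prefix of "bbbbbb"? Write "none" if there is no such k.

none

Start: ε-closure({q0}) = {q0, q1, q2, q5}.
Read 'b': {q0, q1, q2, q5} → {q0, q1, q2, q3, q5}.
Read 'b': {q0, q1, q2, q3, q5} → {q0, q1, q2, q3, q5}.
Read 'b': {q0, q1, q2, q3, q5} → {q0, q1, q2, q3, q5}.
Read 'b': {q0, q1, q2, q3, q5} → {q0, q1, q2, q3, q5}.
Read 'b': {q0, q1, q2, q3, q5} → {q0, q1, q2, q3, q5}.
Read 'b': {q0, q1, q2, q3, q5} → {q0, q1, q2, q3, q5}.
No reachable set along the way intersects F.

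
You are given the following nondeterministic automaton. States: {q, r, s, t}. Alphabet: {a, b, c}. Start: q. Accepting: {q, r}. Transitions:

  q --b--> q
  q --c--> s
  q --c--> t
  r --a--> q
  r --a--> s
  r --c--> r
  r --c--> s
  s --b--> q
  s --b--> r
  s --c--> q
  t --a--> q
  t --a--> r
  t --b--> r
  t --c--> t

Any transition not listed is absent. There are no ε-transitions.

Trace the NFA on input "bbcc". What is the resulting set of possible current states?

Start in {q}.
Read 'b': {q} → {q}.
Read 'b': {q} → {q}.
Read 'c': {q} → {s, t}.
Read 'c': {s, t} → {q, t}.

{q, t}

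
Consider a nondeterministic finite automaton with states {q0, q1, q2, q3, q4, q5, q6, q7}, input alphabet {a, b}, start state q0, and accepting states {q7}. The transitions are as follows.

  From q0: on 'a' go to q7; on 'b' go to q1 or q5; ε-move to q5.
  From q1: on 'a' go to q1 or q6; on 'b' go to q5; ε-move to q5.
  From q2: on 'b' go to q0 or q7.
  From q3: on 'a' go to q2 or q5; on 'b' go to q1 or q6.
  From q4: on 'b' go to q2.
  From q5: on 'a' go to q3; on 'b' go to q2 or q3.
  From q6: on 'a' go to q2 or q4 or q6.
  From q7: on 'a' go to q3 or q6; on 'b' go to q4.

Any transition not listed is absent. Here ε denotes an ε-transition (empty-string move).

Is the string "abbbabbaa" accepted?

No

Start: ε-closure({q0}) = {q0, q5}.
Read 'a': q0→{q7}, q5→{q3}; now {q3, q7}.
Read 'b': q3→{q1, q6}, q7→{q4}; union {q1, q4, q6}; ε-closure = {q1, q4, q5, q6}.
Read 'b': q1→{q5}, q4→{q2}, q5→{q2, q3}, q6→∅; now {q2, q3, q5}.
Read 'b': q2→{q0, q7}, q3→{q1, q6}, q5→{q2, q3}; union {q0, q1, q2, q3, q6, q7}; ε-closure = {q0, q1, q2, q3, q5, q6, q7}.
Read 'a': q0→{q7}, q1→{q1, q6}, q2→∅, q3→{q2, q5}, q5→{q3}, q6→{q2, q4, q6}, q7→{q3, q6}; now {q1, q2, q3, q4, q5, q6, q7}.
Read 'b': q1→{q5}, q2→{q0, q7}, q3→{q1, q6}, q4→{q2}, q5→{q2, q3}, q6→∅, q7→{q4}; now {q0, q1, q2, q3, q4, q5, q6, q7}.
Read 'b': q0→{q1, q5}, q1→{q5}, q2→{q0, q7}, q3→{q1, q6}, q4→{q2}, q5→{q2, q3}, q6→∅, q7→{q4}; now {q0, q1, q2, q3, q4, q5, q6, q7}.
Read 'a': q0→{q7}, q1→{q1, q6}, q2→∅, q3→{q2, q5}, q4→∅, q5→{q3}, q6→{q2, q4, q6}, q7→{q3, q6}; now {q1, q2, q3, q4, q5, q6, q7}.
Read 'a': q1→{q1, q6}, q2→∅, q3→{q2, q5}, q4→∅, q5→{q3}, q6→{q2, q4, q6}, q7→{q3, q6}; now {q1, q2, q3, q4, q5, q6}.
The final set {q1, q2, q3, q4, q5, q6} contains no accepting state.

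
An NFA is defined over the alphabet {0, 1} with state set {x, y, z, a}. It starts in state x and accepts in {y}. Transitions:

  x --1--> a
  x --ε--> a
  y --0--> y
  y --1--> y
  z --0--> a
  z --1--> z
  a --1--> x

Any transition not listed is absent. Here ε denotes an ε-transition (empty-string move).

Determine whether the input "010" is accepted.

No

Start: ε-closure({x}) = {x, a}.
Read '0': x→∅, a→∅; now ∅.
The set is empty and remains empty for the remaining 2 symbols.
The final set ∅ contains no accepting state.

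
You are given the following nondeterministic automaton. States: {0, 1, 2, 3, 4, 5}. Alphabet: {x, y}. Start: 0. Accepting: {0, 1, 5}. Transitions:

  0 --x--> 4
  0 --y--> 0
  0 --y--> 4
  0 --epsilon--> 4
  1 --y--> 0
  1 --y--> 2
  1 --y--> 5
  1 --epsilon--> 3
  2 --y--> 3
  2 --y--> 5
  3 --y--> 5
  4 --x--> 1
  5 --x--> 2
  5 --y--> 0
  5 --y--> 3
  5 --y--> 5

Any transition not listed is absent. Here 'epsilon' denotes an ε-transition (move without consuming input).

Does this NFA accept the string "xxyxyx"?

Yes

Start: ε-closure({0}) = {0, 4}.
Read 'x': {0, 4} → {1, 3, 4}.
Read 'x': {1, 3, 4} → {1, 3}.
Read 'y': {1, 3} → {0, 2, 4, 5}.
Read 'x': {0, 2, 4, 5} → {1, 2, 3, 4}.
Read 'y': {1, 2, 3, 4} → {0, 2, 3, 4, 5}.
Read 'x': {0, 2, 3, 4, 5} → {1, 2, 3, 4}.
The final set {1, 2, 3, 4} contains the accepting state 1.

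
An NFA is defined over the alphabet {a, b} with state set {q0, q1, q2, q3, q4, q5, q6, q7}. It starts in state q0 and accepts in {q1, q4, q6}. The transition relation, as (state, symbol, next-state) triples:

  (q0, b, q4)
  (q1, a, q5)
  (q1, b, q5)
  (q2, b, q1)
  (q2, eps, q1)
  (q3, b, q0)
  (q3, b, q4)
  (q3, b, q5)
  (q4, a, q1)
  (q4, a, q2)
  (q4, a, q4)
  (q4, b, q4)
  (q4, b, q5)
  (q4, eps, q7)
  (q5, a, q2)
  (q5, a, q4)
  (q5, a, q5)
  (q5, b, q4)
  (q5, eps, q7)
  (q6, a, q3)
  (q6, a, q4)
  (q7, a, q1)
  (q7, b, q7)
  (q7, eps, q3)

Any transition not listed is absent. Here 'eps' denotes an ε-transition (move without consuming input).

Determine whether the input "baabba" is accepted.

Yes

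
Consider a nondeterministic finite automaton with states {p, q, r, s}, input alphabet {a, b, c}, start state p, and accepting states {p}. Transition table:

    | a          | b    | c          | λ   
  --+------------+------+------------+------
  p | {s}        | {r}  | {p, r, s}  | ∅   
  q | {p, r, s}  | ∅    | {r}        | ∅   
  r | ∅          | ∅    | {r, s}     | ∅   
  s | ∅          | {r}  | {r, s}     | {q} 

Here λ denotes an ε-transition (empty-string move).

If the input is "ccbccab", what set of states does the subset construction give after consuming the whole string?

Start in {p}.
Read 'c': {p} → {p, q, r, s}.
Read 'c': {p, q, r, s} → {p, q, r, s}.
Read 'b': {p, q, r, s} → {r}.
Read 'c': {r} → {q, r, s}.
Read 'c': {q, r, s} → {q, r, s}.
Read 'a': {q, r, s} → {p, q, r, s}.
Read 'b': {p, q, r, s} → {r}.

{r}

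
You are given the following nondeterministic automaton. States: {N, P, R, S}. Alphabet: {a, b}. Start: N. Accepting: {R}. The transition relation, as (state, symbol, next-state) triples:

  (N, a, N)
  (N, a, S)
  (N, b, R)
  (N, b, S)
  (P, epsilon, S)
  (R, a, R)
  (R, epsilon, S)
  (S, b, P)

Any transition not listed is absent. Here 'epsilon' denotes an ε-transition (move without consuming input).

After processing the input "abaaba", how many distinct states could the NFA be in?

Start in {N}.
Read 'a': N→{N, S}; now {N, S}.
Read 'b': N→{R, S}, S→{P}; now {P, R, S}.
Read 'a': P→∅, R→{R}, S→∅; union {R}; ε-closure = {R, S}.
Read 'a': R→{R}, S→∅; union {R}; ε-closure = {R, S}.
Read 'b': R→∅, S→{P}; union {P}; ε-closure = {P, S}.
Read 'a': P→∅, S→∅; now ∅.
That set has 0 states.

0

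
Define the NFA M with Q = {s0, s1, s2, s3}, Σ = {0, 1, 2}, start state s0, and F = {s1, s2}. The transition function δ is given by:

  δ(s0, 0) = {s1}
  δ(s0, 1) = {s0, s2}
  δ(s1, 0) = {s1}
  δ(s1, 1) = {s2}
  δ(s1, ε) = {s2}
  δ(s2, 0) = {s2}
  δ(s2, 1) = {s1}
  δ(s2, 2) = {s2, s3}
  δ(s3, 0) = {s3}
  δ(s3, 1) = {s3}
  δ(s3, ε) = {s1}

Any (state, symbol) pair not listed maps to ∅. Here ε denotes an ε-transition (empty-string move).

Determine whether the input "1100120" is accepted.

Start in {s0}.
Read '1': s0→{s0, s2}; now {s0, s2}.
Read '1': s0→{s0, s2}, s2→{s1}; now {s0, s1, s2}.
Read '0': s0→{s1}, s1→{s1}, s2→{s2}; now {s1, s2}.
Read '0': s1→{s1}, s2→{s2}; now {s1, s2}.
Read '1': s1→{s2}, s2→{s1}; now {s1, s2}.
Read '2': s1→∅, s2→{s2, s3}; union {s2, s3}; ε-closure = {s1, s2, s3}.
Read '0': s1→{s1}, s2→{s2}, s3→{s3}; now {s1, s2, s3}.
The final set {s1, s2, s3} contains the accepting states s1, s2.

Yes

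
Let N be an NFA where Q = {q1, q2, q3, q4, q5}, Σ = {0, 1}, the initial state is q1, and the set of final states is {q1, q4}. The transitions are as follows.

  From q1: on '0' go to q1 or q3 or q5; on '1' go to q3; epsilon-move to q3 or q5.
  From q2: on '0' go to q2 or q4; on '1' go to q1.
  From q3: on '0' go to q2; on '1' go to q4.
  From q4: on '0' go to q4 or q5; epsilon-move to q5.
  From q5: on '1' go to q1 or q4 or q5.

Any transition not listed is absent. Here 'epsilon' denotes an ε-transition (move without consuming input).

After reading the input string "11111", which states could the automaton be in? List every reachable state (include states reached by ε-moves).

Start: ε-closure({q1}) = {q1, q3, q5}.
Read '1': {q1, q3, q5} → {q1, q3, q4, q5}.
Read '1': {q1, q3, q4, q5} → {q1, q3, q4, q5}.
Read '1': {q1, q3, q4, q5} → {q1, q3, q4, q5}.
Read '1': {q1, q3, q4, q5} → {q1, q3, q4, q5}.
Read '1': {q1, q3, q4, q5} → {q1, q3, q4, q5}.

{q1, q3, q4, q5}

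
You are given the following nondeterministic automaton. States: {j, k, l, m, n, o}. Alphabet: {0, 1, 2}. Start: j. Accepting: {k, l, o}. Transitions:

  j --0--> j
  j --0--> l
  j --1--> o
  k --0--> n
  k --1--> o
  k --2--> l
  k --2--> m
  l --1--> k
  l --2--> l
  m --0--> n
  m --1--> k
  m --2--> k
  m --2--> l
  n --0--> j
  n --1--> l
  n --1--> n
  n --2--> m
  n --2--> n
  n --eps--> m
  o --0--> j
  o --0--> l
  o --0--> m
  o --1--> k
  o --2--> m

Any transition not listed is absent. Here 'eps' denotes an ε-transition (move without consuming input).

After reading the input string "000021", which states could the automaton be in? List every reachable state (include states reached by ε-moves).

{k}

Start in {j}.
Read '0': j→{j, l}; now {j, l}.
Read '0': j→{j, l}, l→∅; now {j, l}.
Read '0': j→{j, l}, l→∅; now {j, l}.
Read '0': j→{j, l}, l→∅; now {j, l}.
Read '2': j→∅, l→{l}; now {l}.
Read '1': l→{k}; now {k}.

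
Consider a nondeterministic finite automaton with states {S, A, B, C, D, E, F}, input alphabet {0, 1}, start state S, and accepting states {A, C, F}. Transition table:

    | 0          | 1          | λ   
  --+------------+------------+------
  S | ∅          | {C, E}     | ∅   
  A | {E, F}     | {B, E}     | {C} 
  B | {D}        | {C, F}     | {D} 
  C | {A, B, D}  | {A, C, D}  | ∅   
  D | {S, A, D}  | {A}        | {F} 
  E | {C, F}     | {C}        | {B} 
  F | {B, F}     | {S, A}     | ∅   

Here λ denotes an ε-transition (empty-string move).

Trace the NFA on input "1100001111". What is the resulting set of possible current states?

Start in {S}.
Read '1': S→{C, E}; union {C, E}; ε-closure = {B, C, D, E, F}.
Read '1': B→{C, F}, C→{A, C, D}, D→{A}, E→{C}, F→{S, A}; now {S, A, C, D, F}.
Read '0': S→∅, A→{E, F}, C→{A, B, D}, D→{S, A, D}, F→{B, F}; union {S, A, B, D, E, F}; ε-closure = {S, A, B, C, D, E, F}.
Read '0': S→∅, A→{E, F}, B→{D}, C→{A, B, D}, D→{S, A, D}, E→{C, F}, F→{B, F}; now {S, A, B, C, D, E, F}.
Read '0': S→∅, A→{E, F}, B→{D}, C→{A, B, D}, D→{S, A, D}, E→{C, F}, F→{B, F}; now {S, A, B, C, D, E, F}.
Read '0': S→∅, A→{E, F}, B→{D}, C→{A, B, D}, D→{S, A, D}, E→{C, F}, F→{B, F}; now {S, A, B, C, D, E, F}.
Read '1': S→{C, E}, A→{B, E}, B→{C, F}, C→{A, C, D}, D→{A}, E→{C}, F→{S, A}; now {S, A, B, C, D, E, F}.
Read '1': S→{C, E}, A→{B, E}, B→{C, F}, C→{A, C, D}, D→{A}, E→{C}, F→{S, A}; now {S, A, B, C, D, E, F}.
Read '1': S→{C, E}, A→{B, E}, B→{C, F}, C→{A, C, D}, D→{A}, E→{C}, F→{S, A}; now {S, A, B, C, D, E, F}.
Read '1': S→{C, E}, A→{B, E}, B→{C, F}, C→{A, C, D}, D→{A}, E→{C}, F→{S, A}; now {S, A, B, C, D, E, F}.

{S, A, B, C, D, E, F}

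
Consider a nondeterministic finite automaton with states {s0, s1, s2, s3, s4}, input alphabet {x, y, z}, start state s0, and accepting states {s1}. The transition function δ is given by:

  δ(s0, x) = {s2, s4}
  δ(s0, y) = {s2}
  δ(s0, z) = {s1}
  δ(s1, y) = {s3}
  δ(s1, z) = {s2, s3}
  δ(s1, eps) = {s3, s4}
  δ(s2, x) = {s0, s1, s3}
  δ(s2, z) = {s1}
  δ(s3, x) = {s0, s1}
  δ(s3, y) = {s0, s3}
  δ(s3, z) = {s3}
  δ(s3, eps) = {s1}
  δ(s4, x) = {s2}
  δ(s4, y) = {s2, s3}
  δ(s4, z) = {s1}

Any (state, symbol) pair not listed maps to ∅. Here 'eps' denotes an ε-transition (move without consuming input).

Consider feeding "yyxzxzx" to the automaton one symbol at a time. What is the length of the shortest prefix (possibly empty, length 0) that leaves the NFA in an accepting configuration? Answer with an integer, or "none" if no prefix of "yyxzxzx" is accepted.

none

Start in {s0}.
Read 'y': s0→{s2}; now {s2}.
Read 'y': s2→∅; now ∅.
The set is empty and remains empty for the remaining 5 symbols.
No reachable set along the way intersects F.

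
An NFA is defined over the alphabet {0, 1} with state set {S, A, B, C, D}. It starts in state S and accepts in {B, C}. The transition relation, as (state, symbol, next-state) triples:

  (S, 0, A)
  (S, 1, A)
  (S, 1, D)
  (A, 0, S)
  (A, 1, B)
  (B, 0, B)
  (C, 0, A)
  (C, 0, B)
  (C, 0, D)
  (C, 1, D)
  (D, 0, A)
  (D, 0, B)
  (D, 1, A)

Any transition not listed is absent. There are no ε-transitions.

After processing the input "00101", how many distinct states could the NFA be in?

3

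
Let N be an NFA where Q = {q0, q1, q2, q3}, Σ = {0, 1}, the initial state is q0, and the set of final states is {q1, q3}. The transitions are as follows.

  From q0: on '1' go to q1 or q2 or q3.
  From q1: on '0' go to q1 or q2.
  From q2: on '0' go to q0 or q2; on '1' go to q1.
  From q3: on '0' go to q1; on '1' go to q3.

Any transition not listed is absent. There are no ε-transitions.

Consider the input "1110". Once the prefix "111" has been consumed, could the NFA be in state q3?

Start in {q0}.
Read '1': {q0} → {q1, q2, q3}.
Read '1': {q1, q2, q3} → {q1, q3}.
Read '1': {q1, q3} → {q3}.
State q3 is in {q3}.

Yes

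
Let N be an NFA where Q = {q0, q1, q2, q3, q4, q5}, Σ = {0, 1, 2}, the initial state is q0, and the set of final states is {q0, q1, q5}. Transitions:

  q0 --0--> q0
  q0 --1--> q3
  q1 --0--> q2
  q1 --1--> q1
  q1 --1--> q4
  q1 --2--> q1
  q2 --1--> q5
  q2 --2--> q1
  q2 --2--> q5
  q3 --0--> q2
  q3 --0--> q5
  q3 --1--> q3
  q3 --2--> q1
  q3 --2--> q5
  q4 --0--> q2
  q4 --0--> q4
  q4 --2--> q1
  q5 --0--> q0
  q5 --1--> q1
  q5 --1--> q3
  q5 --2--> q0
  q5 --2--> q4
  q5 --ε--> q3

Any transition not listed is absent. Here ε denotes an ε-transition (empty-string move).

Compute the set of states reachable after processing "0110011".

Start in {q0}.
Read '0': q0→{q0}; now {q0}.
Read '1': q0→{q3}; now {q3}.
Read '1': q3→{q3}; now {q3}.
Read '0': q3→{q2, q5}; union {q2, q5}; ε-closure = {q2, q3, q5}.
Read '0': q2→∅, q3→{q2, q5}, q5→{q0}; union {q0, q2, q5}; ε-closure = {q0, q2, q3, q5}.
Read '1': q0→{q3}, q2→{q5}, q3→{q3}, q5→{q1, q3}; now {q1, q3, q5}.
Read '1': q1→{q1, q4}, q3→{q3}, q5→{q1, q3}; now {q1, q3, q4}.

{q1, q3, q4}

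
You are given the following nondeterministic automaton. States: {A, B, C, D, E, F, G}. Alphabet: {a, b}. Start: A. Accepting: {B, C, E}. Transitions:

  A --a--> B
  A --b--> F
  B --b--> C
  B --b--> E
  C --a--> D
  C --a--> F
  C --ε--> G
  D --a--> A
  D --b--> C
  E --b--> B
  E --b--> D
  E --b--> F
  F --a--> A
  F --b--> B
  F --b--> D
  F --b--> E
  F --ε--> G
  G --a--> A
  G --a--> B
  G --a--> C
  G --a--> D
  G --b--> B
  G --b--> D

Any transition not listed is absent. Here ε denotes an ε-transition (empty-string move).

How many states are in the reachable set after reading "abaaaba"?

6

Start in {A}.
Read 'a': A→{B}; now {B}.
Read 'b': B→{C, E}; union {C, E}; ε-closure = {C, E, G}.
Read 'a': C→{D, F}, E→∅, G→{A, B, C, D}; union {A, B, C, D, F}; ε-closure = {A, B, C, D, F, G}.
Read 'a': A→{B}, B→∅, C→{D, F}, D→{A}, F→{A}, G→{A, B, C, D}; union {A, B, C, D, F}; ε-closure = {A, B, C, D, F, G}.
Read 'a': A→{B}, B→∅, C→{D, F}, D→{A}, F→{A}, G→{A, B, C, D}; union {A, B, C, D, F}; ε-closure = {A, B, C, D, F, G}.
Read 'b': A→{F}, B→{C, E}, C→∅, D→{C}, F→{B, D, E}, G→{B, D}; union {B, C, D, E, F}; ε-closure = {B, C, D, E, F, G}.
Read 'a': B→∅, C→{D, F}, D→{A}, E→∅, F→{A}, G→{A, B, C, D}; union {A, B, C, D, F}; ε-closure = {A, B, C, D, F, G}.
That set has 6 states.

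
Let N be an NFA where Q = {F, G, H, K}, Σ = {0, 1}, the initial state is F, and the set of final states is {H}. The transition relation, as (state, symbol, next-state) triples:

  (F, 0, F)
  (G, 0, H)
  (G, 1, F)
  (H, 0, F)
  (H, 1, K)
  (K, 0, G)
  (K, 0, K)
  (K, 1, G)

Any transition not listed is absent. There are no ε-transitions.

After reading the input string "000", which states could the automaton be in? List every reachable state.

Start in {F}.
Read '0': {F} → {F}.
Read '0': {F} → {F}.
Read '0': {F} → {F}.

{F}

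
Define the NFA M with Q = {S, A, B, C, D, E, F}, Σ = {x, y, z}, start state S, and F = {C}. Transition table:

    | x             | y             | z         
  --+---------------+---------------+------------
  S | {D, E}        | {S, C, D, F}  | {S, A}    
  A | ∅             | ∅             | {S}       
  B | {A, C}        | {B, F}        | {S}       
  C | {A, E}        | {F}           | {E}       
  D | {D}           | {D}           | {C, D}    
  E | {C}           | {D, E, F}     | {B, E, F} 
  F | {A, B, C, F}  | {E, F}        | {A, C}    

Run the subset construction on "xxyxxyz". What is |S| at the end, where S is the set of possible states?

Start in {S}.
Read 'x': S→{D, E}; now {D, E}.
Read 'x': D→{D}, E→{C}; now {C, D}.
Read 'y': C→{F}, D→{D}; now {D, F}.
Read 'x': D→{D}, F→{A, B, C, F}; now {A, B, C, D, F}.
Read 'x': A→∅, B→{A, C}, C→{A, E}, D→{D}, F→{A, B, C, F}; now {A, B, C, D, E, F}.
Read 'y': A→∅, B→{B, F}, C→{F}, D→{D}, E→{D, E, F}, F→{E, F}; now {B, D, E, F}.
Read 'z': B→{S}, D→{C, D}, E→{B, E, F}, F→{A, C}; now {S, A, B, C, D, E, F}.
That set has 7 states.

7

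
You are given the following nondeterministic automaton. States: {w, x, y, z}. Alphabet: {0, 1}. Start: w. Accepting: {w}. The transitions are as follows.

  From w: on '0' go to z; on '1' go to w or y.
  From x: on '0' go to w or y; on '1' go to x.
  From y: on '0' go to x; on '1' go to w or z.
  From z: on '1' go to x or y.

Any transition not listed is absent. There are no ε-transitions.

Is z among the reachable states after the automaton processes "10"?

Start in {w}.
Read '1': w→{w, y}; now {w, y}.
Read '0': w→{z}, y→{x}; now {x, z}.
State z is in {x, z}.

Yes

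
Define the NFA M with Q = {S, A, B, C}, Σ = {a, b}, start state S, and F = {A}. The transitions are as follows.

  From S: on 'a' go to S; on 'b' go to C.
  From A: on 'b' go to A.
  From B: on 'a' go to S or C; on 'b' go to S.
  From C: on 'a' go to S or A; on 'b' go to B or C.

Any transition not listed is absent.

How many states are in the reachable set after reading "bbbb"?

3

Start in {S}.
Read 'b': {S} → {C}.
Read 'b': {C} → {B, C}.
Read 'b': {B, C} → {S, B, C}.
Read 'b': {S, B, C} → {S, B, C}.
That set has 3 states.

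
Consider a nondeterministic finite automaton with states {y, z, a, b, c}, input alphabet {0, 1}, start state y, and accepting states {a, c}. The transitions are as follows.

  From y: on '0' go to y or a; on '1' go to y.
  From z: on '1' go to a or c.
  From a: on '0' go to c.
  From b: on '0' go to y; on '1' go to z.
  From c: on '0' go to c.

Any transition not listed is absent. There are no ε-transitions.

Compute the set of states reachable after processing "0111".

Start in {y}.
Read '0': y→{y, a}; now {y, a}.
Read '1': y→{y}, a→∅; now {y}.
Read '1': y→{y}; now {y}.
Read '1': y→{y}; now {y}.

{y}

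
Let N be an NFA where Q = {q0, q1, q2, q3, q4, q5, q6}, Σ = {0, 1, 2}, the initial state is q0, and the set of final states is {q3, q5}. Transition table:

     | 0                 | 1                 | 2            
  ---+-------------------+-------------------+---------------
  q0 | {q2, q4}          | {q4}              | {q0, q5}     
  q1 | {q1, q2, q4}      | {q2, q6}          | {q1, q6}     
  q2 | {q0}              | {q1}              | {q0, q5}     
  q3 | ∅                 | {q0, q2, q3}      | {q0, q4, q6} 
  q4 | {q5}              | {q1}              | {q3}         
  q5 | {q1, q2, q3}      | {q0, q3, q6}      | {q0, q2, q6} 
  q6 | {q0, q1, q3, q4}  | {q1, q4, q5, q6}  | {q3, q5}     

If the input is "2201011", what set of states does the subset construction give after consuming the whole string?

{q0, q1, q2, q3, q4, q5, q6}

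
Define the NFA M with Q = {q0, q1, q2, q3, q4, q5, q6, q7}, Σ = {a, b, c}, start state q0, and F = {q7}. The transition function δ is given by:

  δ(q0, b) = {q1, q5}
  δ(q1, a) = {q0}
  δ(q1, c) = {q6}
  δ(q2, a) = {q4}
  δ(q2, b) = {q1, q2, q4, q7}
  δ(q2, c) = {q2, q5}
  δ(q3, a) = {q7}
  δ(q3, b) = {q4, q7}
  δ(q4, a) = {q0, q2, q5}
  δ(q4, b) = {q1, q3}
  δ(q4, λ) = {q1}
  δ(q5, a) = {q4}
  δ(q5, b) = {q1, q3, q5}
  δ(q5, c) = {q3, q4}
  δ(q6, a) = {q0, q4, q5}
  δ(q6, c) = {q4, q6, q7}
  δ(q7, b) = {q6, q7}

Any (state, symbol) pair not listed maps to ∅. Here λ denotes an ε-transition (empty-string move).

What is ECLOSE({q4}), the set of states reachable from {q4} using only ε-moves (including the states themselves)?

{q1, q4}

Begin with {q4}.
ε-move q4 → q1; add q1.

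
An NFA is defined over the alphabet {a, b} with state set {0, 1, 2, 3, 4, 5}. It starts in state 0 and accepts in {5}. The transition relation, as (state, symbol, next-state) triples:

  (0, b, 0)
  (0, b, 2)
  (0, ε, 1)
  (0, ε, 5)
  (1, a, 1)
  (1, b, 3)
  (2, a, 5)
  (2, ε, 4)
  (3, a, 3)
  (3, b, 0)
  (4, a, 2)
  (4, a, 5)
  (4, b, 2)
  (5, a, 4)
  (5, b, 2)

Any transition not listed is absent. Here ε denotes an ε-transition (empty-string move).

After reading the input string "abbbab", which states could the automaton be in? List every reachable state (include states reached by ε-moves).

Start: ε-closure({0}) = {0, 1, 5}.
Read 'a': 0→∅, 1→{1}, 5→{4}; now {1, 4}.
Read 'b': 1→{3}, 4→{2}; union {2, 3}; ε-closure = {2, 3, 4}.
Read 'b': 2→∅, 3→{0}, 4→{2}; union {0, 2}; ε-closure = {0, 1, 2, 4, 5}.
Read 'b': 0→{0, 2}, 1→{3}, 2→∅, 4→{2}, 5→{2}; union {0, 2, 3}; ε-closure = {0, 1, 2, 3, 4, 5}.
Read 'a': 0→∅, 1→{1}, 2→{5}, 3→{3}, 4→{2, 5}, 5→{4}; now {1, 2, 3, 4, 5}.
Read 'b': 1→{3}, 2→∅, 3→{0}, 4→{2}, 5→{2}; union {0, 2, 3}; ε-closure = {0, 1, 2, 3, 4, 5}.

{0, 1, 2, 3, 4, 5}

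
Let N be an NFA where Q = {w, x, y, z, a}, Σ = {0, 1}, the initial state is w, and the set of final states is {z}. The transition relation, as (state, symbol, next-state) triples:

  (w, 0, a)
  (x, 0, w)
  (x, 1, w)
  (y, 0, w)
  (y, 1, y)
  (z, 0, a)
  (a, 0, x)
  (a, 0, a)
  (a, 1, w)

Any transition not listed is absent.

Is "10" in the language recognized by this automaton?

Start in {w}.
Read '1': w→∅; now ∅.
The set is empty and remains empty for the remaining 1 symbol.
The final set ∅ contains no accepting state.

No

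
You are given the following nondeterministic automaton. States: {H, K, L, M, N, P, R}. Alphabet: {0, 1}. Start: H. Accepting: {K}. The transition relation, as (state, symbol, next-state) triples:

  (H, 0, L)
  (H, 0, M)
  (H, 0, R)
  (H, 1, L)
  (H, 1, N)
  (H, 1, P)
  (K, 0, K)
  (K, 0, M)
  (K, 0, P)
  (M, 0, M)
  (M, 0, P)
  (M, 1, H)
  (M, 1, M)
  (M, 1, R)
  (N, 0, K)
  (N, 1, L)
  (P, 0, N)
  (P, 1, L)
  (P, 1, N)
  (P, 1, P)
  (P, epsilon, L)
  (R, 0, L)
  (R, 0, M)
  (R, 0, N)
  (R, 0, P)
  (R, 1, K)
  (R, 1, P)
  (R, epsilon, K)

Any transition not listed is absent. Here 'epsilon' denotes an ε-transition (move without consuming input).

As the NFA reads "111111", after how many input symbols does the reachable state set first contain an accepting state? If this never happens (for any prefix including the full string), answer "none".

none

Start in {H}.
Read '1': {H} → {L, N, P}.
Read '1': {L, N, P} → {L, N, P}.
Read '1': {L, N, P} → {L, N, P}.
Read '1': {L, N, P} → {L, N, P}.
Read '1': {L, N, P} → {L, N, P}.
Read '1': {L, N, P} → {L, N, P}.
No reachable set along the way intersects F.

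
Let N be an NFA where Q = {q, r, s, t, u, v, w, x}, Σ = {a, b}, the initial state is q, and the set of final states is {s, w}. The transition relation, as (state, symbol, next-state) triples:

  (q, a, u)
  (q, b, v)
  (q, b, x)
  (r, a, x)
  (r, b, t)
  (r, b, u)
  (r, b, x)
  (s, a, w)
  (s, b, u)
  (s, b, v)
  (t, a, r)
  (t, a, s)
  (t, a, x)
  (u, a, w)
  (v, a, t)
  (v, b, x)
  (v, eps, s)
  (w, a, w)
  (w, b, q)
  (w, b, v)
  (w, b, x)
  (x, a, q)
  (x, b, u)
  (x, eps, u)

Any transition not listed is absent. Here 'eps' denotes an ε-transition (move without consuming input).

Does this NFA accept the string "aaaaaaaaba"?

Yes

Start in {q}.
Read 'a': q→{u}; now {u}.
Read 'a': u→{w}; now {w}.
Read 'a': w→{w}; now {w}.
Read 'a': w→{w}; now {w}.
Read 'a': w→{w}; now {w}.
Read 'a': w→{w}; now {w}.
Read 'a': w→{w}; now {w}.
Read 'a': w→{w}; now {w}.
Read 'b': w→{q, v, x}; union {q, v, x}; ε-closure = {q, s, u, v, x}.
Read 'a': q→{u}, s→{w}, u→{w}, v→{t}, x→{q}; now {q, t, u, w}.
The final set {q, t, u, w} contains the accepting state w.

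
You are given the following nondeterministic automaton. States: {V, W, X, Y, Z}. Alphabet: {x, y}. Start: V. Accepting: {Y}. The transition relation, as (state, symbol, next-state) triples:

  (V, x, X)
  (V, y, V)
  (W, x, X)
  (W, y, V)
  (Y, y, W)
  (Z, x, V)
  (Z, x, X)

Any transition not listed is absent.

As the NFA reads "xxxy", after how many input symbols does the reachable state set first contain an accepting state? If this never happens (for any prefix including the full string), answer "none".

none

Start in {V}.
Read 'x': {V} → {X}.
Read 'x': {X} → ∅.
The set is empty and remains empty for the remaining 2 symbols.
No reachable set along the way intersects F.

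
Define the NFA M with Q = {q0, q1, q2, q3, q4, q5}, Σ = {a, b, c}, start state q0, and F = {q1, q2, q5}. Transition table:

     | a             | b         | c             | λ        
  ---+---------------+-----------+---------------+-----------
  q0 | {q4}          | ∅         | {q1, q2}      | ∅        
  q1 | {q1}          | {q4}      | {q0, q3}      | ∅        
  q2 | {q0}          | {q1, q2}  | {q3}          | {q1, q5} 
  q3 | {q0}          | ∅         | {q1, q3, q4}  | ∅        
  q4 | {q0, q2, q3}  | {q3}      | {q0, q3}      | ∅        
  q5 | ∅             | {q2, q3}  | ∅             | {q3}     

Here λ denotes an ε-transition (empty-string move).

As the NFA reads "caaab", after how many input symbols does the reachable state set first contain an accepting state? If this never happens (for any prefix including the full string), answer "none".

Start in {q0}.
Read 'c': q0→{q1, q2}; union {q1, q2}; ε-closure = {q1, q2, q3, q5}.
None of the earlier sets intersect F, but {q1, q2, q3, q5} does.

1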